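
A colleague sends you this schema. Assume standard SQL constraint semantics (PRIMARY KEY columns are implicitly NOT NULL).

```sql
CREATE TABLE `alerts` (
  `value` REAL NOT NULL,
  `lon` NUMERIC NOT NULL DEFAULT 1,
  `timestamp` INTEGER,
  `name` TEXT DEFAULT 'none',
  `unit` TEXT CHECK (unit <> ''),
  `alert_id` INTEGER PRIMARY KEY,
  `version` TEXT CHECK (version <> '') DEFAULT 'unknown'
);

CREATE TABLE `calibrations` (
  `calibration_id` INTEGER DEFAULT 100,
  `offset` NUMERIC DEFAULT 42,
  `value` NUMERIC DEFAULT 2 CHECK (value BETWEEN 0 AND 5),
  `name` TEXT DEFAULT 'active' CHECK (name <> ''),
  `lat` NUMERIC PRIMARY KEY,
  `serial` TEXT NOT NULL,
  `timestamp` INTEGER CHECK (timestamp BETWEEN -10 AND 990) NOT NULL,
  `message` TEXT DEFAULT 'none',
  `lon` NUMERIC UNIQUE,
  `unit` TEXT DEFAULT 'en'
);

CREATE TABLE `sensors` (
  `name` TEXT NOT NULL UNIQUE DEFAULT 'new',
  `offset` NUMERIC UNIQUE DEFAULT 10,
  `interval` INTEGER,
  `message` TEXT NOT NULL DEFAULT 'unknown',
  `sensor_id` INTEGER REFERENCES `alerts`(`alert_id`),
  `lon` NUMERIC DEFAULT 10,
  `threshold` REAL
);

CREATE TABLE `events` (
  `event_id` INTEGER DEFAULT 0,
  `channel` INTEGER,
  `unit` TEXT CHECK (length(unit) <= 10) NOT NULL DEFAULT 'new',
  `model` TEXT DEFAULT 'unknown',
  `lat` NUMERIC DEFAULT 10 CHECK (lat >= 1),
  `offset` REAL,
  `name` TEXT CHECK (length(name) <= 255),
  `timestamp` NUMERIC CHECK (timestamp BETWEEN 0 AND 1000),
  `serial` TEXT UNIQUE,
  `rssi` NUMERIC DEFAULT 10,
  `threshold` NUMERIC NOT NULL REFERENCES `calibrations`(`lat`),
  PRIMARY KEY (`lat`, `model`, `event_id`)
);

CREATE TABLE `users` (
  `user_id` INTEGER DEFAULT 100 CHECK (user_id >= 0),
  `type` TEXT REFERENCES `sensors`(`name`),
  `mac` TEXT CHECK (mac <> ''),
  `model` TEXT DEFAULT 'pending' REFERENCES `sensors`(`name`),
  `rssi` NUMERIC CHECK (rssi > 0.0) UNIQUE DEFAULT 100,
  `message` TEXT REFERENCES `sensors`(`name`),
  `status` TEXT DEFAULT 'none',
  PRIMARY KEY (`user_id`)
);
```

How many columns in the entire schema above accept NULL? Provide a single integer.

alerts: 4 nullable (timestamp, name, unit, version — PK (alert_id) and explicit NOT NULL columns excluded).
calibrations: 7 nullable (calibration_id, offset, value, name, message, lon, unit — PK (lat) and explicit NOT NULL columns excluded).
sensors: 5 nullable (offset, interval, sensor_id, lon, threshold — PK none and explicit NOT NULL columns excluded).
events: 6 nullable (channel, offset, name, timestamp, serial, rssi — PK (lat, model, event_id) and explicit NOT NULL columns excluded).
users: 6 nullable (type, mac, model, rssi, message, status — PK (user_id) and explicit NOT NULL columns excluded).
Total: 4 + 7 + 5 + 6 + 6 = 28.

28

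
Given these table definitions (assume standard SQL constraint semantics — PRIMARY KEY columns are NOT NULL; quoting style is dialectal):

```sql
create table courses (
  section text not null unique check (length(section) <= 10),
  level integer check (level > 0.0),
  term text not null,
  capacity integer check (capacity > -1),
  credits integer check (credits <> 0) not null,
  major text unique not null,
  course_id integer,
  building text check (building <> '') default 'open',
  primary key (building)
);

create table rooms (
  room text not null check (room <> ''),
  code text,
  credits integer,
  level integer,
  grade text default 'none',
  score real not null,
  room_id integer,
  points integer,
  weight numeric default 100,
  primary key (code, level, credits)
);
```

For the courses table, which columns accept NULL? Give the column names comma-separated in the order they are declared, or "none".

- section: declared NOT NULL → not nullable.
- level: CHECK does not forbid NULL (a CHECK constraint passes when its expression is NULL) → nullable.
- term: declared NOT NULL → not nullable.
- capacity: CHECK does not forbid NULL (a CHECK constraint passes when its expression is NULL) → nullable.
- credits: declared NOT NULL → not nullable.
- major: declared NOT NULL → not nullable.
- course_id: no NOT NULL constraint applies → nullable.
- building: part of the PRIMARY KEY, which implies NOT NULL → not nullable.

level, capacity, course_id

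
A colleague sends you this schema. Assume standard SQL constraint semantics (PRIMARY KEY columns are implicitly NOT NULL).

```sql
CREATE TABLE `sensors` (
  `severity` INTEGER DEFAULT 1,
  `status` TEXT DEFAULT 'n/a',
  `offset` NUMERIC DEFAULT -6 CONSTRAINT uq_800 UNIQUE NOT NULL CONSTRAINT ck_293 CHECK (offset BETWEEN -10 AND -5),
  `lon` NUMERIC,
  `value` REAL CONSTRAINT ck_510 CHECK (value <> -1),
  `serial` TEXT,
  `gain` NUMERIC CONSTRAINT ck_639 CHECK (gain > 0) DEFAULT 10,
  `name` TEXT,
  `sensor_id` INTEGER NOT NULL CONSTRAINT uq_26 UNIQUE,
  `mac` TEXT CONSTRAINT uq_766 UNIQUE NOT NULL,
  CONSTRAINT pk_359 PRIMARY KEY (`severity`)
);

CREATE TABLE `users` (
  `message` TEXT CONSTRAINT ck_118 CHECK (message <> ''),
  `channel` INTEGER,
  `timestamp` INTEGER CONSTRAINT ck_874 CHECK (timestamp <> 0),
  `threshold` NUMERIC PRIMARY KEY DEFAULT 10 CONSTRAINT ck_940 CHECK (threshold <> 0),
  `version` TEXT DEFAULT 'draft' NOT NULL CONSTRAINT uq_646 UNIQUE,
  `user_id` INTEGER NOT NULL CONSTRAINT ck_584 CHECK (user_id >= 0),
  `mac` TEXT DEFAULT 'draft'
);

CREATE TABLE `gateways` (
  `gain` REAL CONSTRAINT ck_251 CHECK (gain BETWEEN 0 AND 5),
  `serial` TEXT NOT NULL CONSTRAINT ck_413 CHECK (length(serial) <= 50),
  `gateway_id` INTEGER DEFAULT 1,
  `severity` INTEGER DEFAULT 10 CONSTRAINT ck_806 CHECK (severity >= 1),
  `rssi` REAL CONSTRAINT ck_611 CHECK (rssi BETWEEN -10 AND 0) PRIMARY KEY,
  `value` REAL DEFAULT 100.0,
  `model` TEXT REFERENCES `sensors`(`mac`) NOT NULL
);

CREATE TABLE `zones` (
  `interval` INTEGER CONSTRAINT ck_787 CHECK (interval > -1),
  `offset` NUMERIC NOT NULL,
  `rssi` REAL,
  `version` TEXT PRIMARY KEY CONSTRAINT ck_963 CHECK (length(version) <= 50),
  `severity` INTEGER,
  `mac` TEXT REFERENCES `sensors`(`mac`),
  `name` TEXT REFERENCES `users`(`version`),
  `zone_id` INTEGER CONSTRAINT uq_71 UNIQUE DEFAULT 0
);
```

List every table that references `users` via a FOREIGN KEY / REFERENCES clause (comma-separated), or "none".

- zones.name references users(version).

zones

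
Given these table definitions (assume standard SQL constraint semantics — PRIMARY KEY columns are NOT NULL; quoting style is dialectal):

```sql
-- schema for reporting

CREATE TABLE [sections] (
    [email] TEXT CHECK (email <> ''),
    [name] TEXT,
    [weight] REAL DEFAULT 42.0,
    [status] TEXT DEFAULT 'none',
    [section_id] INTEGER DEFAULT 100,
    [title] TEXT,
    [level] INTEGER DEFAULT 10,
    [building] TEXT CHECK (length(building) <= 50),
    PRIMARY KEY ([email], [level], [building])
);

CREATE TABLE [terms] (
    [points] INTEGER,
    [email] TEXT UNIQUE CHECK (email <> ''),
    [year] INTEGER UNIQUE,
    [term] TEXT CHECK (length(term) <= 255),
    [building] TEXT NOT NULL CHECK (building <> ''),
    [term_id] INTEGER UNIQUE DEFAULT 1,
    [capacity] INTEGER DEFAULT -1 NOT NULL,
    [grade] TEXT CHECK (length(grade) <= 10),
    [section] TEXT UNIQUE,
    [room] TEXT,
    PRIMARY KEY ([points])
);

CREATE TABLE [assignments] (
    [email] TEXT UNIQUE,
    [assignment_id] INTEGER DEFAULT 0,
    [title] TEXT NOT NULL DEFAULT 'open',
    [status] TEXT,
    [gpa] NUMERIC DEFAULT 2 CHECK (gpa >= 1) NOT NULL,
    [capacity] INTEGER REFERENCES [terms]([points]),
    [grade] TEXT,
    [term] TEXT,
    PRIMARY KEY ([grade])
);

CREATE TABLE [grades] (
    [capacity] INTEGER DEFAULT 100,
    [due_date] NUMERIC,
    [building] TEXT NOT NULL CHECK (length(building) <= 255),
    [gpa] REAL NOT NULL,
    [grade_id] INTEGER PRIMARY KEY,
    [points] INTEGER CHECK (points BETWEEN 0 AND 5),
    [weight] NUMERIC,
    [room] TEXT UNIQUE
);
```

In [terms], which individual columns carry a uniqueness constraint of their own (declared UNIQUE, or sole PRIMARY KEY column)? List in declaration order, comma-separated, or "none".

points, email, year, term_id, section

- points: single-column PRIMARY KEY → unique.
- email: declared UNIQUE → unique.
- year: declared UNIQUE → unique.
- term: no UNIQUE or single-column PK constraint.
- building: no UNIQUE or single-column PK constraint.
- term_id: declared UNIQUE → unique.
- capacity: no UNIQUE or single-column PK constraint.
- grade: no UNIQUE or single-column PK constraint.
- section: declared UNIQUE → unique.
- room: no UNIQUE or single-column PK constraint.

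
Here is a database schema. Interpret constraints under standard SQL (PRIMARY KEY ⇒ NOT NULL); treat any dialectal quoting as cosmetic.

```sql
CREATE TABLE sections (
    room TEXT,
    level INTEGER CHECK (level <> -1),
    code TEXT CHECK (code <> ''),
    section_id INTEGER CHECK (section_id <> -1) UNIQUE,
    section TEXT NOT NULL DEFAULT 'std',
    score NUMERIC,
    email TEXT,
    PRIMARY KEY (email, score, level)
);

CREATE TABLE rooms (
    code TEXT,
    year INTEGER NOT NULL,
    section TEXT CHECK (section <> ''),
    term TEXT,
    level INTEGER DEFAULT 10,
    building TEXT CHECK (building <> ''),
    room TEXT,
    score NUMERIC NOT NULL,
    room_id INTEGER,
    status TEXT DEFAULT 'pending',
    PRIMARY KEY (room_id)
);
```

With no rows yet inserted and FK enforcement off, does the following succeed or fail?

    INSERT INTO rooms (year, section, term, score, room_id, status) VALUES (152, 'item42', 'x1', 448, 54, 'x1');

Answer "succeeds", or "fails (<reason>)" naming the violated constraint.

succeeds

NOT NULL columns: room_id is supplied; score is supplied; year is supplied.
CHECK constraints: 'item42' satisfies (section <> '').
No constraint is violated.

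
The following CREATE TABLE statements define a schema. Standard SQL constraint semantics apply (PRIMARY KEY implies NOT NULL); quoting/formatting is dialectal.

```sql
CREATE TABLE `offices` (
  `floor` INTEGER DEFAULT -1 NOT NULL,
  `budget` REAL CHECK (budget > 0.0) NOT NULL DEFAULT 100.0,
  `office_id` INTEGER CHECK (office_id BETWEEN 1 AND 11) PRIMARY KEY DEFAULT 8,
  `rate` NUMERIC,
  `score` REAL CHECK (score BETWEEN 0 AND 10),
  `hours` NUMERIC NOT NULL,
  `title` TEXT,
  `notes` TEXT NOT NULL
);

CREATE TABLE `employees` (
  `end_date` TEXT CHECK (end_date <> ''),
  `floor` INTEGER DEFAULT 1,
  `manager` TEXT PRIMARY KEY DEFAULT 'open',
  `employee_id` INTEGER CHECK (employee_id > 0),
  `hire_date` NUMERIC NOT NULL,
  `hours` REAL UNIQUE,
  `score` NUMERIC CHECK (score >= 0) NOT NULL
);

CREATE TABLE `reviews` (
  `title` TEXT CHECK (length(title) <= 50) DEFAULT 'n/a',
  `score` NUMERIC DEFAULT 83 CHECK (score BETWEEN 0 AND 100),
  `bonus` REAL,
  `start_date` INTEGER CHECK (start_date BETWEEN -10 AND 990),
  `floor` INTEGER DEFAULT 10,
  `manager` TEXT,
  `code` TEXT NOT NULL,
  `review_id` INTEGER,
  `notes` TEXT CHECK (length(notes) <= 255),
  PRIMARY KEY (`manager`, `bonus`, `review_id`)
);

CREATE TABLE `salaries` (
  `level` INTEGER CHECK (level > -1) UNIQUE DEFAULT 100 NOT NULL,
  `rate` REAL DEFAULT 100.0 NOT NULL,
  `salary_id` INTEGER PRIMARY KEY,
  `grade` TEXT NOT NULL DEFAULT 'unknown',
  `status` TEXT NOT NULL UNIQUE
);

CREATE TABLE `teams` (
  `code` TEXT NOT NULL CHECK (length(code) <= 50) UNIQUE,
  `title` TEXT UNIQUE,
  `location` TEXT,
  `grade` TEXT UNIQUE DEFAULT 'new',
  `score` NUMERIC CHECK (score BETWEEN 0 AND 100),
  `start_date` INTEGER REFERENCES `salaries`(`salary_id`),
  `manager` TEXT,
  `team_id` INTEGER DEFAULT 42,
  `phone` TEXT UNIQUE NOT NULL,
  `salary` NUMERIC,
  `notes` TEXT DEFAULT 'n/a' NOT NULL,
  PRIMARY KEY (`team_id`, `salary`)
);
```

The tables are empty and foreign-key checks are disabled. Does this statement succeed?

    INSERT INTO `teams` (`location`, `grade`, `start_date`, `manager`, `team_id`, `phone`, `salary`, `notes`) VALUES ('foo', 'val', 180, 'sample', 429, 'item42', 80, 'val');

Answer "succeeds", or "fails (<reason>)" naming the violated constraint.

code is omitted from the column list and has no DEFAULT, so it would receive NULL.
But code is declared NOT NULL.

fails (NOT NULL on code)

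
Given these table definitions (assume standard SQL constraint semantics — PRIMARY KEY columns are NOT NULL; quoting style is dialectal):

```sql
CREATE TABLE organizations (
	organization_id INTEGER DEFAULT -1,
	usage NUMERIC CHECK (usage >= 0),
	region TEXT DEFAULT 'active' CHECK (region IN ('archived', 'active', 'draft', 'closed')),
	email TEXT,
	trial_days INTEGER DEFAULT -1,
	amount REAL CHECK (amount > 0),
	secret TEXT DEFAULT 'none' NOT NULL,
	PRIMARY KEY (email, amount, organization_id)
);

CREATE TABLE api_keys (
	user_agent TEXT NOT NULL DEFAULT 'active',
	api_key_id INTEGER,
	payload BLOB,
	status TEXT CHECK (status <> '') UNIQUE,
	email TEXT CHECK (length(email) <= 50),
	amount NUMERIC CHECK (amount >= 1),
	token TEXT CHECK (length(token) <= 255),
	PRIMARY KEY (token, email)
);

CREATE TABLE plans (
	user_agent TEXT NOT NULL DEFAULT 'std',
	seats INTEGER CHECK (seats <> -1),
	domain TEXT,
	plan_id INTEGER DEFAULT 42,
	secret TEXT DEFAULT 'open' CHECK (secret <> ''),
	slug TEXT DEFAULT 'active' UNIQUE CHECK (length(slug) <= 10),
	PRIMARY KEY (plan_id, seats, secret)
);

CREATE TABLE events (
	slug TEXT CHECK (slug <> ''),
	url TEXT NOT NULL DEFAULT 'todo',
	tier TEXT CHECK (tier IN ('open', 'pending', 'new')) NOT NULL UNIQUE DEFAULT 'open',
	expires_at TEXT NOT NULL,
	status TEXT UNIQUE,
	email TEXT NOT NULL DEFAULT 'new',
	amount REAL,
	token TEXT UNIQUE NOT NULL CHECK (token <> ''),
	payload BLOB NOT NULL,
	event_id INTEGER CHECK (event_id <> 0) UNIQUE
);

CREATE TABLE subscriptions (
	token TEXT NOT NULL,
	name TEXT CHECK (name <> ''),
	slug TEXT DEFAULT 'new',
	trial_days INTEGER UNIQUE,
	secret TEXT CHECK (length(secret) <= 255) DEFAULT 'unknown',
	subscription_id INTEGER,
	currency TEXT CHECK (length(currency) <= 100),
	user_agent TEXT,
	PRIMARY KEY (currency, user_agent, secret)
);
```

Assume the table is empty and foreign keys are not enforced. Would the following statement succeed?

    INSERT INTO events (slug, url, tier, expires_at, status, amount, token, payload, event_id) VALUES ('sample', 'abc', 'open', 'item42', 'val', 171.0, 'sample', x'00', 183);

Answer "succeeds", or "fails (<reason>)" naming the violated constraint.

NOT NULL columns: email defaults to 'new'; expires_at is supplied; payload is supplied; tier is supplied; token is supplied; url is supplied.
CHECK constraints: 'sample' satisfies (slug <> ''); 'open' satisfies (tier IN ('open', 'pending', 'new')); 'sample' satisfies (token <> ''); 183 satisfies (event_id <> 0).
No constraint is violated.

succeeds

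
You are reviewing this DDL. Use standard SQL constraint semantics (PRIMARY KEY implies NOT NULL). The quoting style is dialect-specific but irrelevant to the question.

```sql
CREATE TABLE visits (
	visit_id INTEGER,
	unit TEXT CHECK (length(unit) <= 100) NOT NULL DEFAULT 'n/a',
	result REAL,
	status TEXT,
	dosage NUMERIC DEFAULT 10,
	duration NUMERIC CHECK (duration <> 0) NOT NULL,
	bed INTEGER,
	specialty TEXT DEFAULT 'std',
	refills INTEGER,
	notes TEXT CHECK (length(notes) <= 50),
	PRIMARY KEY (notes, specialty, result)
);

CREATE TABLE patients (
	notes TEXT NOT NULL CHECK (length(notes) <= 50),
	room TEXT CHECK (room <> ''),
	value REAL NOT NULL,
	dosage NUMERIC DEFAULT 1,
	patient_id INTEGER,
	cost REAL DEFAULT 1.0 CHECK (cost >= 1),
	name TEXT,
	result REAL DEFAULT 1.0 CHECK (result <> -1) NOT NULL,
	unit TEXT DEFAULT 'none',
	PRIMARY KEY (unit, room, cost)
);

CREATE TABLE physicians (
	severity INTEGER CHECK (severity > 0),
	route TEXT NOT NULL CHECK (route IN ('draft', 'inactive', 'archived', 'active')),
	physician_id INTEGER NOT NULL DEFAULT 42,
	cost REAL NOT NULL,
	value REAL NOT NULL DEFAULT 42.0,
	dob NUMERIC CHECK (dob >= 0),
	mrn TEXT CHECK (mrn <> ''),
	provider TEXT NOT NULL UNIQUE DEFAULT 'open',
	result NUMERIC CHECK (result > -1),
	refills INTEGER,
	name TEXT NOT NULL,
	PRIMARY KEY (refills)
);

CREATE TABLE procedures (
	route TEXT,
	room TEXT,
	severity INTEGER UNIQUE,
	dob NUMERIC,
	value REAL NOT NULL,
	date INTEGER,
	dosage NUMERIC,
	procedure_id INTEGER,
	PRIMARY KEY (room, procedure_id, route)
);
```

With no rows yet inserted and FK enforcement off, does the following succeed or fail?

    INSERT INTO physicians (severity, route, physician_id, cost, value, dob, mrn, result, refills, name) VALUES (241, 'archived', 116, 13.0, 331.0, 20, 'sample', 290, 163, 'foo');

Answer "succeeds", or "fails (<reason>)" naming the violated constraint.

succeeds

NOT NULL columns: cost is supplied; name is supplied; physician_id is supplied; provider defaults to 'open'; refills is supplied; route is supplied; value is supplied.
CHECK constraints: 241 satisfies (severity > 0); 'archived' satisfies (route IN ('draft', 'inactive', 'archived', 'active')); 20 satisfies (dob >= 0); 'sample' satisfies (mrn <> ''); 290 satisfies (result > -1).
No constraint is violated.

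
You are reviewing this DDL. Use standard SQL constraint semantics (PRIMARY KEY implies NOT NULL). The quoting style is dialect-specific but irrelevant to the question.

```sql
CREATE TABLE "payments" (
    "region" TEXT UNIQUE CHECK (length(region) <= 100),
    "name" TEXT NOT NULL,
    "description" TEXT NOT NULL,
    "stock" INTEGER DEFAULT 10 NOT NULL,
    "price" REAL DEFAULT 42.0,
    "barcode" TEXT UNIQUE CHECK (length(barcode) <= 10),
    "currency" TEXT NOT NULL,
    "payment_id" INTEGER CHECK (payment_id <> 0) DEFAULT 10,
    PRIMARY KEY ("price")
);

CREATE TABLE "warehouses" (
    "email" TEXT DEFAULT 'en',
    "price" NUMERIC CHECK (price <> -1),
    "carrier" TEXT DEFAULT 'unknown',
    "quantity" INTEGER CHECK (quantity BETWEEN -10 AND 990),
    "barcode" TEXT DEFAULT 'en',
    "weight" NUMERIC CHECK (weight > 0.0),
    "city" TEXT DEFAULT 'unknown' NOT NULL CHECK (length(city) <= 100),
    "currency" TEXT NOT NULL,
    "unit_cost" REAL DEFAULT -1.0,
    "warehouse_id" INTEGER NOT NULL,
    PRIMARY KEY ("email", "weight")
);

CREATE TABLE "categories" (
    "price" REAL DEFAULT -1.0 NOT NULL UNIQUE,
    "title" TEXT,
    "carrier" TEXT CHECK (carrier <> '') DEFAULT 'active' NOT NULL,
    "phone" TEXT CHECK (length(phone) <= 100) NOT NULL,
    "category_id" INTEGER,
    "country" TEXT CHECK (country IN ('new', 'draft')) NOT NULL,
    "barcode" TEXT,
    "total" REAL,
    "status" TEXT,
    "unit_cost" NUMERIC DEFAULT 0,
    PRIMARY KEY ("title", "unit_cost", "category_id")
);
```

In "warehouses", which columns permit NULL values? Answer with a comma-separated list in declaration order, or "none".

price, carrier, quantity, barcode, unit_cost

- email: part of the PRIMARY KEY, which implies NOT NULL → not nullable.
- price: CHECK does not forbid NULL (a CHECK constraint passes when its expression is NULL) → nullable.
- carrier: DEFAULT only fills an omitted column; an explicit NULL is still allowed → nullable.
- quantity: CHECK does not forbid NULL (a CHECK constraint passes when its expression is NULL) → nullable.
- barcode: DEFAULT only fills an omitted column; an explicit NULL is still allowed → nullable.
- weight: part of the PRIMARY KEY, which implies NOT NULL → not nullable.
- city: declared NOT NULL → not nullable.
- currency: declared NOT NULL → not nullable.
- unit_cost: DEFAULT only fills an omitted column; an explicit NULL is still allowed → nullable.
- warehouse_id: declared NOT NULL → not nullable.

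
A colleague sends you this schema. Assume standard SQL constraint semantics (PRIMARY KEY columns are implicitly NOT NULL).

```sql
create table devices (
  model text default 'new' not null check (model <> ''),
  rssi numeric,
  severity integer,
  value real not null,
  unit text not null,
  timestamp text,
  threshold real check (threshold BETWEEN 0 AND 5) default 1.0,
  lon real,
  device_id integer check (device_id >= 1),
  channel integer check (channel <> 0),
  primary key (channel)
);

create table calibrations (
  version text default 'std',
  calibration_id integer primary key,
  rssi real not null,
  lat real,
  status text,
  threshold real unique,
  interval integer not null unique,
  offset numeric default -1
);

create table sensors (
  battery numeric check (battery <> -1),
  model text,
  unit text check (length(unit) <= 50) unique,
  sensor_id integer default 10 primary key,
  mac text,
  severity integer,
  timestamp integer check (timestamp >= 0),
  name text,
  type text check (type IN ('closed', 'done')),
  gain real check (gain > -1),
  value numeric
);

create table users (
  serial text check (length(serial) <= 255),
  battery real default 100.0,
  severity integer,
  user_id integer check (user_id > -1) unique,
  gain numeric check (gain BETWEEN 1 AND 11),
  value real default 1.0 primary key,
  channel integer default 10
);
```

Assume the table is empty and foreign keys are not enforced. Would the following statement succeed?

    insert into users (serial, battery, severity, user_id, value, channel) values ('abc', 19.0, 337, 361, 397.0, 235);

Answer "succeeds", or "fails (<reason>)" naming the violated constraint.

succeeds

NOT NULL columns: value is supplied.
CHECK constraints: 'abc' satisfies (length(serial) <= 255); 361 satisfies (user_id > -1).
No constraint is violated.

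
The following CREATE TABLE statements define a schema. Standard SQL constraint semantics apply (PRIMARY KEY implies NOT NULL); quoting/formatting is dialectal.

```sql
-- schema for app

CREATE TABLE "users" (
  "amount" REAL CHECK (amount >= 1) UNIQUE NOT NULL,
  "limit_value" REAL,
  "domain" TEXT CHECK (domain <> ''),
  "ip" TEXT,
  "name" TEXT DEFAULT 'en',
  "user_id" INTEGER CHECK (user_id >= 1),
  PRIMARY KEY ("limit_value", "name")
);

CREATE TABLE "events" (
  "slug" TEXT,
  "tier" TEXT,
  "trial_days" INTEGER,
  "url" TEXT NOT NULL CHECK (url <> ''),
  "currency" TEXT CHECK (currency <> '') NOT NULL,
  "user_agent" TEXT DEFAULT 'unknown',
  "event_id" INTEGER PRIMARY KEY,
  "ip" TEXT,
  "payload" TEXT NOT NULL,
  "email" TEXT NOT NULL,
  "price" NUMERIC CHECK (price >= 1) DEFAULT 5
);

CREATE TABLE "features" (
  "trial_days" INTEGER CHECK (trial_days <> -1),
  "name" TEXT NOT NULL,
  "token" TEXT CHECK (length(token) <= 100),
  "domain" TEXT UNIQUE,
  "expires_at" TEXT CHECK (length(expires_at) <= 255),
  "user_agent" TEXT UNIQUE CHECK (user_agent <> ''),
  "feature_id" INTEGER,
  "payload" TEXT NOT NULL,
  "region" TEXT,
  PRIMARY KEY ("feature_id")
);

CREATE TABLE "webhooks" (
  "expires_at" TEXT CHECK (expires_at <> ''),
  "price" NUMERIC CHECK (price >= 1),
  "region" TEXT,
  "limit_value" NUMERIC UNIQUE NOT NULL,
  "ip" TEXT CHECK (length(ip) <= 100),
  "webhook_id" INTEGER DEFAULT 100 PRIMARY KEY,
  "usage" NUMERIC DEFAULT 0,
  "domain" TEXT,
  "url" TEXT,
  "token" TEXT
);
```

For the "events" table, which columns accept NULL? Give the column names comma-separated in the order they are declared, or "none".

slug, tier, trial_days, user_agent, ip, price

- slug: no NOT NULL constraint applies → nullable.
- tier: no NOT NULL constraint applies → nullable.
- trial_days: no NOT NULL constraint applies → nullable.
- url: declared NOT NULL → not nullable.
- currency: declared NOT NULL → not nullable.
- user_agent: DEFAULT only fills an omitted column; an explicit NULL is still allowed → nullable.
- event_id: part of the PRIMARY KEY, which implies NOT NULL → not nullable.
- ip: no NOT NULL constraint applies → nullable.
- payload: declared NOT NULL → not nullable.
- email: declared NOT NULL → not nullable.
- price: CHECK does not forbid NULL (a CHECK constraint passes when its expression is NULL) → nullable.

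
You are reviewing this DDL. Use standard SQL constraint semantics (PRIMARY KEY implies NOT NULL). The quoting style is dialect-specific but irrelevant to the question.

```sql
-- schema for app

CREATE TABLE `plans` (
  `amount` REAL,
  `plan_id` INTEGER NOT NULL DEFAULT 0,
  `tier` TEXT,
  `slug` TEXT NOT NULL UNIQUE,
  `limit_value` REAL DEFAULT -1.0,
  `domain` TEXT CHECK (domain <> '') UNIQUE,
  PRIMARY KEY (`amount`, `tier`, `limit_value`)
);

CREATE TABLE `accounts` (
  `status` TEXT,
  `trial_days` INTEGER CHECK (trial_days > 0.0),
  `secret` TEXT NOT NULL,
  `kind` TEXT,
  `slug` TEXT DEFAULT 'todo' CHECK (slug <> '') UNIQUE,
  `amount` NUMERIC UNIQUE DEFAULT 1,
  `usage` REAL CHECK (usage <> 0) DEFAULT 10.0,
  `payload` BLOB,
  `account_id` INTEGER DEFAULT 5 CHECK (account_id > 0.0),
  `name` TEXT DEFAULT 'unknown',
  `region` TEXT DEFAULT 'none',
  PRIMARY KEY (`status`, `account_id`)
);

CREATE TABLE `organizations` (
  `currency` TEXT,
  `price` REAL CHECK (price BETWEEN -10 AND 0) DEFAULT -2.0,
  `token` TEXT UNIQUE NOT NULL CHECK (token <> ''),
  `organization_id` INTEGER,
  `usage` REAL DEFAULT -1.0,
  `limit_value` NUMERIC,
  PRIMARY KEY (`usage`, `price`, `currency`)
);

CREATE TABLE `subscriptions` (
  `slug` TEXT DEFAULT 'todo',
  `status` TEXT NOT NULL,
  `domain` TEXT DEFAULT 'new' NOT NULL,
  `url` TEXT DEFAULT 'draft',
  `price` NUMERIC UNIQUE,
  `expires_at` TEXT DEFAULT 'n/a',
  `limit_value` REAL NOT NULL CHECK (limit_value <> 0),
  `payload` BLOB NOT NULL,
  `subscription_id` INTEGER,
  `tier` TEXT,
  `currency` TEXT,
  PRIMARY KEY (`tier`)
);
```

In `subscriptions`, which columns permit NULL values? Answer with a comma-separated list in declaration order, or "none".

- slug: DEFAULT only fills an omitted column; an explicit NULL is still allowed → nullable.
- status: declared NOT NULL → not nullable.
- domain: declared NOT NULL → not nullable.
- url: DEFAULT only fills an omitted column; an explicit NULL is still allowed → nullable.
- price: UNIQUE does not imply NOT NULL → nullable.
- expires_at: DEFAULT only fills an omitted column; an explicit NULL is still allowed → nullable.
- limit_value: declared NOT NULL → not nullable.
- payload: declared NOT NULL → not nullable.
- subscription_id: no NOT NULL constraint applies → nullable.
- tier: part of the PRIMARY KEY, which implies NOT NULL → not nullable.
- currency: no NOT NULL constraint applies → nullable.

slug, url, price, expires_at, subscription_id, currency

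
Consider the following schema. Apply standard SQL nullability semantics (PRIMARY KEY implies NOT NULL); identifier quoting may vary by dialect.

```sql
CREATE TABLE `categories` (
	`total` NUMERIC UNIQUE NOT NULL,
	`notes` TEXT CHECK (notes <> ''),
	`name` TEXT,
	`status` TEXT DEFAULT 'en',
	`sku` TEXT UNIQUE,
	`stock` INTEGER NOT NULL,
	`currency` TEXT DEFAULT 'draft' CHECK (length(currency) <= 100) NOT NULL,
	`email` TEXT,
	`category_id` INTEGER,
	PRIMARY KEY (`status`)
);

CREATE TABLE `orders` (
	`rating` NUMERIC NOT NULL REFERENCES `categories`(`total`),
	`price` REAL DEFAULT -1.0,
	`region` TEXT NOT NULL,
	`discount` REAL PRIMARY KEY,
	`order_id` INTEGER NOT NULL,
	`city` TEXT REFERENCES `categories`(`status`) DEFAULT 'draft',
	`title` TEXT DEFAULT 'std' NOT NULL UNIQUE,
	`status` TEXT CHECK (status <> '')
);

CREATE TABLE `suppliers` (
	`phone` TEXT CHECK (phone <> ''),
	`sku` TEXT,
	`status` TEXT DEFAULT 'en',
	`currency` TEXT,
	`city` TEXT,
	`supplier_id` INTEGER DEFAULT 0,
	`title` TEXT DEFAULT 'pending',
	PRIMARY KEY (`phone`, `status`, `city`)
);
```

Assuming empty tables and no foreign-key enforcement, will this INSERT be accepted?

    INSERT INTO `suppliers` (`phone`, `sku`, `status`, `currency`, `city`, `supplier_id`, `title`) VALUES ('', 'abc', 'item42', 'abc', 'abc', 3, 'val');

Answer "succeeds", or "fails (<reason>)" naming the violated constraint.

fails (CHECK on phone)

The value '' for phone violates CHECK (phone <> '').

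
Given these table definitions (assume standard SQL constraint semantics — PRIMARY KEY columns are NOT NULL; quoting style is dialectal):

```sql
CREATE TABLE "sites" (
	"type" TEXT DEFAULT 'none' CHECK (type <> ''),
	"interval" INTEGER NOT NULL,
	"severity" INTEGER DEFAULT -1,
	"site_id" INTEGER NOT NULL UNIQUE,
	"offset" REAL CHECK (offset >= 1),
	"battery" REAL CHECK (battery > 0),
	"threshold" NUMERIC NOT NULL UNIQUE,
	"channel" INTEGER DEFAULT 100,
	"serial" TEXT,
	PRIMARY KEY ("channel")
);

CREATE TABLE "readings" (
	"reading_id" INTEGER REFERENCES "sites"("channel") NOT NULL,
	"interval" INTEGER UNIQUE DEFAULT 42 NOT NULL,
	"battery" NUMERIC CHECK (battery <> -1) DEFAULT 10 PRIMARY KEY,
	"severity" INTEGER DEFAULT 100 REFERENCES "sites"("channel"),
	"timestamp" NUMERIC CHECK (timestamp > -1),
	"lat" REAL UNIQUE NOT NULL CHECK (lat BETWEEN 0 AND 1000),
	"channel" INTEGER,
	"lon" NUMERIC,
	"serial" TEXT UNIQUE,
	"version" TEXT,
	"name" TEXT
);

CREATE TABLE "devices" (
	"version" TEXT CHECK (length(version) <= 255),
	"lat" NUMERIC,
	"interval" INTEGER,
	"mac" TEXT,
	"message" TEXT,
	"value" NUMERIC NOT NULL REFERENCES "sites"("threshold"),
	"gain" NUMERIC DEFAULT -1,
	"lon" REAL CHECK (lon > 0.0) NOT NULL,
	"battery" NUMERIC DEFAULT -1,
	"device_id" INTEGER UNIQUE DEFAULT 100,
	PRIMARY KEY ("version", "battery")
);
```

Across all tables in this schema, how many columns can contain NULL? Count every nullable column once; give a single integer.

18

sites: 5 nullable (type, severity, offset, battery, serial — PK (channel) and explicit NOT NULL columns excluded).
readings: 7 nullable (severity, timestamp, channel, lon, serial, version, name — PK (battery) and explicit NOT NULL columns excluded).
devices: 6 nullable (lat, interval, mac, message, gain, device_id — PK (version, battery) and explicit NOT NULL columns excluded).
Total: 5 + 7 + 6 = 18.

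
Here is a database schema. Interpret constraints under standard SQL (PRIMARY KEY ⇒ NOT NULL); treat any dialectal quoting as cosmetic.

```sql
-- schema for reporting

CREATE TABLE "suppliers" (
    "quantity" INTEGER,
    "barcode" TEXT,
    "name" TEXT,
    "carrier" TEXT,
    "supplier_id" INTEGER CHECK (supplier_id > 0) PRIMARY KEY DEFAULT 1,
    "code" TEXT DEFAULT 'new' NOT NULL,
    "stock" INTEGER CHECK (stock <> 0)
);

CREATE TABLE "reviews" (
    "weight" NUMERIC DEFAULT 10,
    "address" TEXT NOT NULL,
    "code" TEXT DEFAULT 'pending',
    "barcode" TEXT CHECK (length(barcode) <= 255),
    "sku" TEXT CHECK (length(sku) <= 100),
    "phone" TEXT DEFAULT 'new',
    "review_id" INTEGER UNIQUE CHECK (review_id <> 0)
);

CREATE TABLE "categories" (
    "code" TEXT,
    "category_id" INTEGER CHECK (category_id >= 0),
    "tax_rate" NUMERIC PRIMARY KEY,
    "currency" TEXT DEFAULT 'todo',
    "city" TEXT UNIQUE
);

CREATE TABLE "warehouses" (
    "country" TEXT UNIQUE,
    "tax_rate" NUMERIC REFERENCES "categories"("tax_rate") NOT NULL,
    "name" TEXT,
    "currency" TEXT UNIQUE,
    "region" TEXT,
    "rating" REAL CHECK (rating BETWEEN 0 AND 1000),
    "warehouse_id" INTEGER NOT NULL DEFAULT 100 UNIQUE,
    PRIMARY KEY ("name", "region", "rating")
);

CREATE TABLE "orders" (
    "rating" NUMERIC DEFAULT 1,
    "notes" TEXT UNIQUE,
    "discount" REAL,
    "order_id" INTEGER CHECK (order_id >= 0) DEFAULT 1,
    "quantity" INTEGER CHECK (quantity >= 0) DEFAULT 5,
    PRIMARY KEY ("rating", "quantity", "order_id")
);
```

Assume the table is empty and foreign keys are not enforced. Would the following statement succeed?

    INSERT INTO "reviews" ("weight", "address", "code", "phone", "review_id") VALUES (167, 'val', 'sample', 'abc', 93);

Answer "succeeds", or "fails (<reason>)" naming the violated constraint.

NOT NULL columns: address is supplied.
CHECK constraints: 93 satisfies (review_id <> 0).
No constraint is violated.

succeeds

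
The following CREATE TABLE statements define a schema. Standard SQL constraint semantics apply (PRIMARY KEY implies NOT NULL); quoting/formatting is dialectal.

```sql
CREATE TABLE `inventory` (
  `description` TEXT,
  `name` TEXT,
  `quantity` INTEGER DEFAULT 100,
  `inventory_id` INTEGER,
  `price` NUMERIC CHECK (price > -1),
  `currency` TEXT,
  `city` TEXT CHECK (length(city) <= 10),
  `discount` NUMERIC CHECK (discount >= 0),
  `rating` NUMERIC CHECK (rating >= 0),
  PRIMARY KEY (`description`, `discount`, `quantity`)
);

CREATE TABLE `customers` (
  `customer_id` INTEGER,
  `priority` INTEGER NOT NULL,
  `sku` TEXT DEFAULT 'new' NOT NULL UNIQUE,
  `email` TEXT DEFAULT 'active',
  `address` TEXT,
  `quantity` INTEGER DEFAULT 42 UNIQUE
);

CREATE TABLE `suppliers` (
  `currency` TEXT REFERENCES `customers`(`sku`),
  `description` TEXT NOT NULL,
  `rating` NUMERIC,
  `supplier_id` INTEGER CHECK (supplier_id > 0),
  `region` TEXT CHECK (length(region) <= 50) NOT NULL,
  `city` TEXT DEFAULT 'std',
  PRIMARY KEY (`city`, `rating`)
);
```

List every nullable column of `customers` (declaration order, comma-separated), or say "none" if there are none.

customer_id, email, address, quantity

- customer_id: no NOT NULL constraint applies → nullable.
- priority: declared NOT NULL → not nullable.
- sku: declared NOT NULL → not nullable.
- email: DEFAULT only fills an omitted column; an explicit NULL is still allowed → nullable.
- address: no NOT NULL constraint applies → nullable.
- quantity: UNIQUE does not imply NOT NULL → nullable.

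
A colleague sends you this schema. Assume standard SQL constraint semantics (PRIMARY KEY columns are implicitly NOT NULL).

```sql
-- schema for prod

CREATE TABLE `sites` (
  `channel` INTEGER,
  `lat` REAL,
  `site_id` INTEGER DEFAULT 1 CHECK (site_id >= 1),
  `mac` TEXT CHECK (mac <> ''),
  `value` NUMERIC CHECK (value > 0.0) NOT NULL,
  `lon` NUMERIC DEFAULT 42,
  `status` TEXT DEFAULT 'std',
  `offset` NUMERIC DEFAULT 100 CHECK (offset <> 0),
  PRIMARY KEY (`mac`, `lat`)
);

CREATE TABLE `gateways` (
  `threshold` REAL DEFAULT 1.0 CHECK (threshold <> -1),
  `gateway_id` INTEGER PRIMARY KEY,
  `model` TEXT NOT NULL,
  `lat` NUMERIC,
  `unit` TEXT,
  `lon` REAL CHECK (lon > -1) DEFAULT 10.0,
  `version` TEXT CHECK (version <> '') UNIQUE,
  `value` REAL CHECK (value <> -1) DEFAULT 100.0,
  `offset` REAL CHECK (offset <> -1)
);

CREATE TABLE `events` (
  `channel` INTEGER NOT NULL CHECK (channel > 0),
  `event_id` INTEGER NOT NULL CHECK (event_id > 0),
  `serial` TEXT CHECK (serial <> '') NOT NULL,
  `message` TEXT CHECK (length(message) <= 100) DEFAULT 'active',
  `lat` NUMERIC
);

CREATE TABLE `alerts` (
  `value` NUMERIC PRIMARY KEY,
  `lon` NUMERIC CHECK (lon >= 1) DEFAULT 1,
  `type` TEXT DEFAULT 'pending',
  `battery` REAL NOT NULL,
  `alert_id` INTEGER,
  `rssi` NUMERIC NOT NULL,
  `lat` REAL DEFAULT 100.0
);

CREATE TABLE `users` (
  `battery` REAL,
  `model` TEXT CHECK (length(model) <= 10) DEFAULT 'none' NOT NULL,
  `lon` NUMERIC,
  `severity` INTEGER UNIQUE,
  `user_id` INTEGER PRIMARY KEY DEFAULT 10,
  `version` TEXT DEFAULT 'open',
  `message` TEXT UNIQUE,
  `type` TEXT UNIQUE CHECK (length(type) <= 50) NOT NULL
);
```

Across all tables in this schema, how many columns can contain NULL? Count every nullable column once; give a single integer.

23

sites: 5 nullable (channel, site_id, lon, status, offset — PK (mac, lat) and explicit NOT NULL columns excluded).
gateways: 7 nullable (threshold, lat, unit, lon, version, value, offset — PK (gateway_id) and explicit NOT NULL columns excluded).
events: 2 nullable (message, lat — PK none and explicit NOT NULL columns excluded).
alerts: 4 nullable (lon, type, alert_id, lat — PK (value) and explicit NOT NULL columns excluded).
users: 5 nullable (battery, lon, severity, version, message — PK (user_id) and explicit NOT NULL columns excluded).
Total: 5 + 7 + 2 + 4 + 5 = 23.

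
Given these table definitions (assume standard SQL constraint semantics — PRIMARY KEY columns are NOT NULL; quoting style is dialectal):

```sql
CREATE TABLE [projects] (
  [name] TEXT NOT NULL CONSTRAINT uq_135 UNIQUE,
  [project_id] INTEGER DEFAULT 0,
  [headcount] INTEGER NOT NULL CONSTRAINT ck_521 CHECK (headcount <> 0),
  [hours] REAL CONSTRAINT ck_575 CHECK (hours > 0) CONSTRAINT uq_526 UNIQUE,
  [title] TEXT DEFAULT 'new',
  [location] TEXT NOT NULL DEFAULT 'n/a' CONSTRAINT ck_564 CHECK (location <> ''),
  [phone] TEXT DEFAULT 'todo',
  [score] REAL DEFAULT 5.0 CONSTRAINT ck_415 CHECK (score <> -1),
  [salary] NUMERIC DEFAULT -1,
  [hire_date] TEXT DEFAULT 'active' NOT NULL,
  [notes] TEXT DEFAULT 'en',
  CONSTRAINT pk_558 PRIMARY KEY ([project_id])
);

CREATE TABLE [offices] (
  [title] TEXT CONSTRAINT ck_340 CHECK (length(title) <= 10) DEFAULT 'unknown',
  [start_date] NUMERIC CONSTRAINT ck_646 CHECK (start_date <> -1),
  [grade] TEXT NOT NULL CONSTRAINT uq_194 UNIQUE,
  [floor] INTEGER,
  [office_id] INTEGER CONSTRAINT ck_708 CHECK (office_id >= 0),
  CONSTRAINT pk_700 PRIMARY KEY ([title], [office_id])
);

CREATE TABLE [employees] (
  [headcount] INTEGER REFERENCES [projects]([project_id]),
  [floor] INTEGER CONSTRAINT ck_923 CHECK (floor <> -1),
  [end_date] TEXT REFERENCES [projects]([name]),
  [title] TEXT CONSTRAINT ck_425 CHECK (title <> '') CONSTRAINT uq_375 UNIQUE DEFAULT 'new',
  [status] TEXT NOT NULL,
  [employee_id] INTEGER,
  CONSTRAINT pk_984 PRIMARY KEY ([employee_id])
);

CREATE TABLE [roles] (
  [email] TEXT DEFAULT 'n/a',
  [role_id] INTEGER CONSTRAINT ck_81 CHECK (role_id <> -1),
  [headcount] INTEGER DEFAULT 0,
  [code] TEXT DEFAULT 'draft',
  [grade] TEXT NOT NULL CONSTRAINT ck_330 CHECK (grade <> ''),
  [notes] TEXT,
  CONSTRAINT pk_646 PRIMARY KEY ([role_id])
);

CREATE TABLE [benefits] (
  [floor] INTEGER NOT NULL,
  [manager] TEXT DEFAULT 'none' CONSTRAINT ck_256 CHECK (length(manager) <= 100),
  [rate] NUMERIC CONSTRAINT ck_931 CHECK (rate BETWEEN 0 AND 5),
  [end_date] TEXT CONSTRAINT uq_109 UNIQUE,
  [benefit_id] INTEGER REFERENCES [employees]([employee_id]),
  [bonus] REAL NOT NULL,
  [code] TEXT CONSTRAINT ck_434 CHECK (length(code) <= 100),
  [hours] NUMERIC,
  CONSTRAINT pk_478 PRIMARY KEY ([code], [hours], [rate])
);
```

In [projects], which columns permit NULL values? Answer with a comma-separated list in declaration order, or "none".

hours, title, phone, score, salary, notes

- name: declared NOT NULL → not nullable.
- project_id: part of the PRIMARY KEY, which implies NOT NULL → not nullable.
- headcount: declared NOT NULL → not nullable.
- hours: CHECK does not forbid NULL (a CHECK constraint passes when its expression is NULL) → nullable.
- title: DEFAULT only fills an omitted column; an explicit NULL is still allowed → nullable.
- location: declared NOT NULL → not nullable.
- phone: DEFAULT only fills an omitted column; an explicit NULL is still allowed → nullable.
- score: CHECK does not forbid NULL (a CHECK constraint passes when its expression is NULL) → nullable.
- salary: DEFAULT only fills an omitted column; an explicit NULL is still allowed → nullable.
- hire_date: declared NOT NULL → not nullable.
- notes: DEFAULT only fills an omitted column; an explicit NULL is still allowed → nullable.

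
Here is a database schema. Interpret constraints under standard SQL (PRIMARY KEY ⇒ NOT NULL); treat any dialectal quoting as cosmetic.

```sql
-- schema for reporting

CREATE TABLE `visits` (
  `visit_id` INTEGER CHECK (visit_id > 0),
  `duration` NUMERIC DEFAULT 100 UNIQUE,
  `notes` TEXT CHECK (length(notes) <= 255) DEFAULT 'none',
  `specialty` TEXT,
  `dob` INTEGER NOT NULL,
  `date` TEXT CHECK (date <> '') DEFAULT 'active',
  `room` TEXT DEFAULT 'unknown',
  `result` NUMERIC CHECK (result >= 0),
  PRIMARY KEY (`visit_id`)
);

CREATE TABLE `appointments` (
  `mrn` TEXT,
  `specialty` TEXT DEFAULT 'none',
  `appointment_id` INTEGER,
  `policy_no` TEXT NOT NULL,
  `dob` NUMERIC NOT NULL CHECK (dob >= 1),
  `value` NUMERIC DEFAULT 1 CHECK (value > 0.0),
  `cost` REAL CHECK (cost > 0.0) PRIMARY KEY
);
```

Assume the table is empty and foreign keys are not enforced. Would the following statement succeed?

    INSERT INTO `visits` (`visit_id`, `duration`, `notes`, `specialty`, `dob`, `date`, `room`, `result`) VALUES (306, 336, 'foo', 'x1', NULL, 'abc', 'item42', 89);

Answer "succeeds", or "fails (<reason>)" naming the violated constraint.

dob is explicitly set to NULL, but dob is declared NOT NULL.

fails (NOT NULL on dob)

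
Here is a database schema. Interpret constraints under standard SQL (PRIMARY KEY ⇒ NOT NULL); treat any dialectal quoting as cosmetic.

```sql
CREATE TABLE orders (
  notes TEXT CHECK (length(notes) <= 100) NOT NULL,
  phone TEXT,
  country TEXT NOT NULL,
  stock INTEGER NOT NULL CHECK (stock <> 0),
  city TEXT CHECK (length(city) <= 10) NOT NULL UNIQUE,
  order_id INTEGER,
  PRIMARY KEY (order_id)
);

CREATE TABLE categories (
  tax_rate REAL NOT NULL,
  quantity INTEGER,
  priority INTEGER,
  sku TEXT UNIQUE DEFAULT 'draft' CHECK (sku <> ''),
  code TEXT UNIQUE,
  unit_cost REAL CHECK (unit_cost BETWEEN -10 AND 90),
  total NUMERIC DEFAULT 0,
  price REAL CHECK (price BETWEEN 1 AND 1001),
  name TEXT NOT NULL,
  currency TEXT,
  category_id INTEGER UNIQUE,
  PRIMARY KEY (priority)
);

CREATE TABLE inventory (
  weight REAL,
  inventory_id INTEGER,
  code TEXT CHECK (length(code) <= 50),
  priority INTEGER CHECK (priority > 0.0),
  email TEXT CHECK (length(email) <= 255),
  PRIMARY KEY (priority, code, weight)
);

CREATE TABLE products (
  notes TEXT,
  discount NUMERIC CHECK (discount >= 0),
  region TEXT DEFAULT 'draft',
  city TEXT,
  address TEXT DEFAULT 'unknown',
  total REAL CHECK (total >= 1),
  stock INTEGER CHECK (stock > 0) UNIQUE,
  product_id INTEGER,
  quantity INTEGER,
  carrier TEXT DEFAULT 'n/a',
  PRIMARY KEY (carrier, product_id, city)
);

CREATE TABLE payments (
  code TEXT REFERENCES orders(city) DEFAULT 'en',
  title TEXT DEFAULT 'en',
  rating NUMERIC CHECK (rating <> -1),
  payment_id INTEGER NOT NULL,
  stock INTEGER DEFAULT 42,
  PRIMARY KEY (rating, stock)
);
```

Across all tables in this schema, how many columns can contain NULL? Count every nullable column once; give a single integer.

20

orders: 1 nullable (phone — PK (order_id) and explicit NOT NULL columns excluded).
categories: 8 nullable (quantity, sku, code, unit_cost, total, price, currency, category_id — PK (priority) and explicit NOT NULL columns excluded).
inventory: 2 nullable (inventory_id, email — PK (priority, code, weight) and explicit NOT NULL columns excluded).
products: 7 nullable (notes, discount, region, address, total, stock, quantity — PK (carrier, product_id, city) and explicit NOT NULL columns excluded).
payments: 2 nullable (code, title — PK (rating, stock) and explicit NOT NULL columns excluded).
Total: 1 + 8 + 2 + 7 + 2 = 20.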